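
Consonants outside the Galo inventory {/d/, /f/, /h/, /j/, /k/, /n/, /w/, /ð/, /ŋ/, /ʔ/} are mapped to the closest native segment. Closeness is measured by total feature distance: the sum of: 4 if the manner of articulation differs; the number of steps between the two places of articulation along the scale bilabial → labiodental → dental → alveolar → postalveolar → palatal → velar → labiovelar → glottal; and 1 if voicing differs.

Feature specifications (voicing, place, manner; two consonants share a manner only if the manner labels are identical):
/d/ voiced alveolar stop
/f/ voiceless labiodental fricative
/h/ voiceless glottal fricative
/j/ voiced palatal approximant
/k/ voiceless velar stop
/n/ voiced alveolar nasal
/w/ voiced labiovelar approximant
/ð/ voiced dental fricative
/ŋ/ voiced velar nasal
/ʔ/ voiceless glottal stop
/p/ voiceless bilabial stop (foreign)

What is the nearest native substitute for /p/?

/d/ is closest: same manner (stop), place distance 3 (bilabial→alveolar), voicing differs (+1); total 4. Next closest is /f/ at distance 5.

d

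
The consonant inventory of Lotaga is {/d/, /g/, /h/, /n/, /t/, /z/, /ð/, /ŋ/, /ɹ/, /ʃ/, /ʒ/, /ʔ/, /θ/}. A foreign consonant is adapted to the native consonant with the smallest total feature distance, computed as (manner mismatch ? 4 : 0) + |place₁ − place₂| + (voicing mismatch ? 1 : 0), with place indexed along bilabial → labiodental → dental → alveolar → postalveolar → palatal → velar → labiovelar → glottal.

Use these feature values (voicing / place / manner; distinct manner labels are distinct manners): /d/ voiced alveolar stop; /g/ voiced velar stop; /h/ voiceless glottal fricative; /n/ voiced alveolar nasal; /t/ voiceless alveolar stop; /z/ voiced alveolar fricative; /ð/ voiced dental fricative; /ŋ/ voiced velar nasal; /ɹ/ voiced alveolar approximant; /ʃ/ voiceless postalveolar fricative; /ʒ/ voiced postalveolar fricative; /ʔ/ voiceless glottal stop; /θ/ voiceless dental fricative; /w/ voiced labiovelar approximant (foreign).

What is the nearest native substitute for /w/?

/ɹ/ is closest: same manner (approximant), place distance 4 (labiovelar→alveolar), same voicing; total 4. Next closest is /g/ at distance 5.

ɹ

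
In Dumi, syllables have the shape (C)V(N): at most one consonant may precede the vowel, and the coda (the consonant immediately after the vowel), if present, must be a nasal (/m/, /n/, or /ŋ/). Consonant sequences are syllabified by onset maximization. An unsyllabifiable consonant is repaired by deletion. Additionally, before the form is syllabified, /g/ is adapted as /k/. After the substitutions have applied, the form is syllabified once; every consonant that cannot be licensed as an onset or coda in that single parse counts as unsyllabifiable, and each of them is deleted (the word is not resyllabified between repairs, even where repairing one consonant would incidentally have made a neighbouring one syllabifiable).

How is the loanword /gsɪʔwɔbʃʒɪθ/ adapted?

sɪwɔʒɪ

Substitution: /g/ → /k/, giving /ksɪʔwɔbʃʒɪθ/.
The consonants /k/, /ʔ/, /b/, /ʃ/, /θ/ cannot be parsed into a legal (C)V(N) syllable (only a nasal (/m/, /n/, or /ŋ/) is licensed in coda position; onsets are limited to one consonant).
Each unlicensed consonant is deleted: /k/, /ʔ/, /b/, /ʃ/, /θ/.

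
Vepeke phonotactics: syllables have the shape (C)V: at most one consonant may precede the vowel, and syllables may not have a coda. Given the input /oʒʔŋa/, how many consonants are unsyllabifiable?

Syllabifying with onset maximization leaves /ʒ/, /ʔ/ stranded (no codas are permitted; onsets are limited to one consonant).

2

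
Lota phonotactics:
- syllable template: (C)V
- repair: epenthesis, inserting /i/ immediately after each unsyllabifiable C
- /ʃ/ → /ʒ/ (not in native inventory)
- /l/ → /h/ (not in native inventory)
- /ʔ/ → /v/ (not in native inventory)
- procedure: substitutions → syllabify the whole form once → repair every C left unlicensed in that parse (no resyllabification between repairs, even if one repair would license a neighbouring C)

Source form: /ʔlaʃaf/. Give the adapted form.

Substitution: /ʔ/ → /v/, /l/ → /h/, /ʃ/ → /ʒ/, giving /vhaʒaf/.
Under (C)V, the unsyllabifiable consonants are /v/, /f/ (no codas are permitted; onsets are limited to one consonant).
Inserting the epenthetic vowel yields /v/ → /vi/, /f/ → /fi/.

vihaʒafi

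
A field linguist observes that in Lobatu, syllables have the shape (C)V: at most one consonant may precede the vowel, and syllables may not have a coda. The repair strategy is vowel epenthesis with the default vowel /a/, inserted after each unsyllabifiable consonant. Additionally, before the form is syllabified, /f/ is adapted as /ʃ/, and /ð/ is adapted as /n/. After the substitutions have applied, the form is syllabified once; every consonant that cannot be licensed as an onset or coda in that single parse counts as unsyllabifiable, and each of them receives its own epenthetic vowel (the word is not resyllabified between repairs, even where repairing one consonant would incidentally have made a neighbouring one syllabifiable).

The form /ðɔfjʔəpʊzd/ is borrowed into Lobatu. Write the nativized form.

nɔʃajaʔəpʊzada

Substitution: /ð/ → /n/, /f/ → /ʃ/, giving /nɔʃjʔəpʊzd/.
Syllabifying with onset maximization leaves /ʃ/, /j/, /z/, /d/ stranded (no codas are permitted; onsets are limited to one consonant).
Each unlicensed consonant becomes the onset of a new syllable: /ʃ/ → /ʃa/, /j/ → /ja/, /z/ → /za/, /d/ → /da/.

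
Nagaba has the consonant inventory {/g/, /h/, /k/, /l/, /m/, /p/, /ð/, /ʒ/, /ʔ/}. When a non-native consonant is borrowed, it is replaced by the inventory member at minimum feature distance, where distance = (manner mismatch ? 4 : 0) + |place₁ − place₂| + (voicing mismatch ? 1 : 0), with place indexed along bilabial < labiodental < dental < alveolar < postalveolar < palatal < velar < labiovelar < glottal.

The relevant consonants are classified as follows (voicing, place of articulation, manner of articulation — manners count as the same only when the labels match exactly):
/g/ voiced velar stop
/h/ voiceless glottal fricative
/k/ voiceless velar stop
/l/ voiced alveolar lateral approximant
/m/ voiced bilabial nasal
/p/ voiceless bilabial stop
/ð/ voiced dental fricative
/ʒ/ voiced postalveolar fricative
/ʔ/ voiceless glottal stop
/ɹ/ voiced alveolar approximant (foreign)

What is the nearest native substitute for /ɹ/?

l

/l/ is closest: manner differs (approximant→lateral approximant, +4), place distance 0 (alveolar→alveolar), same voicing; total 4. Next closest is /ð/ at distance 5.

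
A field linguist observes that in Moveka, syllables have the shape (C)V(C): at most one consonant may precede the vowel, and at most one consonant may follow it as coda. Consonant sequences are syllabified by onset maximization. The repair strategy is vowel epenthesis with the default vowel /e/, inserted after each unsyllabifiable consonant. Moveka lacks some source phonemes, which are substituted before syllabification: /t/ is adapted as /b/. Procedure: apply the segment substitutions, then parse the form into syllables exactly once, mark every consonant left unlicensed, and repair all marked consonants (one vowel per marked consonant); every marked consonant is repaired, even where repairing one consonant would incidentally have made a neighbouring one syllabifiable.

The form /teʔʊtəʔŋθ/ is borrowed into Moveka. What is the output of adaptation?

Substitution: /t/ → /b/, giving /beʔʊbəʔŋθ/.
Syllabifying with onset maximization leaves /ŋ/, /θ/ stranded (at most one coda consonant is licensed; onsets are limited to one consonant).
Inserting the epenthetic vowel yields /ŋ/ → /ŋe/, /θ/ → /θe/.

beʔʊbəʔŋeθe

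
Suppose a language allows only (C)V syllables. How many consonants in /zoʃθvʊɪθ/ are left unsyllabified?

3

Syllabifying with onset maximization leaves /ʃ/, /θ/, /θ/ stranded (no codas are permitted; onsets are limited to one consonant).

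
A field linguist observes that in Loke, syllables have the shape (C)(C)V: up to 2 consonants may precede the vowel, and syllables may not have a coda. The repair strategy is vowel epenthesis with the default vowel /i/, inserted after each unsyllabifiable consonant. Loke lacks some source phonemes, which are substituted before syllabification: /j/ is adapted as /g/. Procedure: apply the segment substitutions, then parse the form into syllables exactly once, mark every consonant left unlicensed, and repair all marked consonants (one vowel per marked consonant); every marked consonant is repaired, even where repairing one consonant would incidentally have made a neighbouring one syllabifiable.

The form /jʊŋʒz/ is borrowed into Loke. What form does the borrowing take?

Substitution: /j/ → /g/, giving /gʊŋʒz/.
The consonants /ŋ/, /ʒ/, /z/ cannot be parsed into a legal (C)(C)V syllable (no codas are permitted; onsets may contain at most 2 consonants).
Epenthesis after each stranded consonant: /ŋ/ → /ŋi/, /ʒ/ → /ʒi/, /z/ → /zi/.

gʊŋiʒizi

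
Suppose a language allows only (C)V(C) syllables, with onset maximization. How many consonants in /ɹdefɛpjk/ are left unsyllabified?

3

Syllabifying with onset maximization leaves /ɹ/, /j/, /k/ stranded (at most one coda consonant is licensed; onsets are limited to one consonant).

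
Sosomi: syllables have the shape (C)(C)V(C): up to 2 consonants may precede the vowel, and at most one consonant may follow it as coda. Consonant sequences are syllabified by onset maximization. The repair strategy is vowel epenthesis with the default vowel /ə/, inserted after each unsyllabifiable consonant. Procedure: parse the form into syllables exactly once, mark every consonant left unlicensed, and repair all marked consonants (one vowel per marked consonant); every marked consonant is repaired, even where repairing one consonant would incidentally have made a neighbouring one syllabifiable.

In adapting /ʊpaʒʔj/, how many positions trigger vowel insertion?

2

The unsyllabifiable consonants are /ʔ/, /j/; each receives one epenthetic vowel.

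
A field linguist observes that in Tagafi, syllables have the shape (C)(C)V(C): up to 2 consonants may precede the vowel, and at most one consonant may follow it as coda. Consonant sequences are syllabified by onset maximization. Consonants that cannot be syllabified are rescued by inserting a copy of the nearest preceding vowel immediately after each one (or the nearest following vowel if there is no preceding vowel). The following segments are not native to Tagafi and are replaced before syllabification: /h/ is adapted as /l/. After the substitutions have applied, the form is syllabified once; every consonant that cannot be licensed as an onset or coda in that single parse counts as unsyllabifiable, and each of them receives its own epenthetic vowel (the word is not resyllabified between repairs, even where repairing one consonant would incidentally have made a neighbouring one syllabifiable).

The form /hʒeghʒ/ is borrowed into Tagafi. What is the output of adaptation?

Substitution: /h/ → /l/, giving /lʒeglʒ/.
Under (C)(C)V(C), the unsyllabifiable consonants are /l/, /ʒ/ (at most one coda consonant is licensed; onsets may contain at most 2 consonants).
Each unlicensed consonant becomes the onset of a new syllable: /l/ → /le/, /ʒ/ → /ʒe/.

lʒegleʒe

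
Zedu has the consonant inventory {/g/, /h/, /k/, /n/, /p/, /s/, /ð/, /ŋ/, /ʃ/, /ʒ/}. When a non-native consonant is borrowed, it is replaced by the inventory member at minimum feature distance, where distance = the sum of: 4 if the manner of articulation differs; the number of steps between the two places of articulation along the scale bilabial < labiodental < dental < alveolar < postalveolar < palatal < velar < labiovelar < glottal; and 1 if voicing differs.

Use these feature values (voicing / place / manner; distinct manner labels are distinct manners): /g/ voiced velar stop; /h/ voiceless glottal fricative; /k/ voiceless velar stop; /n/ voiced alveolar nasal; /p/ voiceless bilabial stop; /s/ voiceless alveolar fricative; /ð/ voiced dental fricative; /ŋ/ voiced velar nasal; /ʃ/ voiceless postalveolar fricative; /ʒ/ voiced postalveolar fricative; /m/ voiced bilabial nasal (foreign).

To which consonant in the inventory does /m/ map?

/n/ is closest: same manner (nasal), place distance 3 (bilabial→alveolar), same voicing; total 3. Next closest is /p/ at distance 5.

n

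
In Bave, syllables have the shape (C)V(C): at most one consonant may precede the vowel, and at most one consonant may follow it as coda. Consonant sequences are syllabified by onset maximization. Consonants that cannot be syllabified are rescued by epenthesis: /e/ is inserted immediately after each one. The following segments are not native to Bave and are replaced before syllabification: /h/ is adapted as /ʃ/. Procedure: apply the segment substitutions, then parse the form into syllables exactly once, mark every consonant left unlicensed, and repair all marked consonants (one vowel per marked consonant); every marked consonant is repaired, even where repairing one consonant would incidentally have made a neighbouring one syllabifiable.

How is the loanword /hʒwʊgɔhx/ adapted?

Substitution: /h/ → /ʃ/, giving /ʃʒwʊgɔʃx/.
Under (C)V(C), the unsyllabifiable consonants are /ʃ/, /ʒ/, /x/ (at most one coda consonant is licensed; onsets are limited to one consonant).
Epenthesis after each stranded consonant: /ʃ/ → /ʃe/, /ʒ/ → /ʒe/, /x/ → /xe/.

ʃeʒewʊgɔʃxe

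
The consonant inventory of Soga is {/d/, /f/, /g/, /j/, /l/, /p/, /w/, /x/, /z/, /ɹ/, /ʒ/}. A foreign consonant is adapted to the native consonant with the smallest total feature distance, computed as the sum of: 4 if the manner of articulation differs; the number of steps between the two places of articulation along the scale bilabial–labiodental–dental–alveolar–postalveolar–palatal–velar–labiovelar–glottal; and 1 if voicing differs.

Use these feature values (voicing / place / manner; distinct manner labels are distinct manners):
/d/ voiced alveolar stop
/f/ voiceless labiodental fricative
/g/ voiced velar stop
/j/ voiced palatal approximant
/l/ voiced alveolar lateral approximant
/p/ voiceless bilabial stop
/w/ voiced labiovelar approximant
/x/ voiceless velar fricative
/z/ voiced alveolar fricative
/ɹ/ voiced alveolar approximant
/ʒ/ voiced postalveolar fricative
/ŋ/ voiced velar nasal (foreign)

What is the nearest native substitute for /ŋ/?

/g/ is closest: manner differs (nasal→stop, +4), place distance 0 (velar→velar), same voicing; total 4. Next closest is /j/ at distance 5.

g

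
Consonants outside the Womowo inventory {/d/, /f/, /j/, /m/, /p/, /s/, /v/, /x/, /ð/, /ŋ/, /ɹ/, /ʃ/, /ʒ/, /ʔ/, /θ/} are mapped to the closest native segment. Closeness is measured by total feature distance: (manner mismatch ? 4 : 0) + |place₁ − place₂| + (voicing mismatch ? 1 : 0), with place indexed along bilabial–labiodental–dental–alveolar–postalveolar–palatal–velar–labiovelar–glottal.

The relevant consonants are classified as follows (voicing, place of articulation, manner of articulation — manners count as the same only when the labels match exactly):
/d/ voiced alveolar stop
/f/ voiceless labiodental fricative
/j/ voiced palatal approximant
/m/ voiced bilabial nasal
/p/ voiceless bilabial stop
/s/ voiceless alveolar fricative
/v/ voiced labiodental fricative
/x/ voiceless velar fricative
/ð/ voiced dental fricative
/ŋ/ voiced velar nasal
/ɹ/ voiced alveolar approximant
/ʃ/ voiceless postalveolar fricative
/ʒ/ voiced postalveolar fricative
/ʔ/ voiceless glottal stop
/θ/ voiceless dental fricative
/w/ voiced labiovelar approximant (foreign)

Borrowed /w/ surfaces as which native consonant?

/j/ is closest: same manner (approximant), place distance 2 (labiovelar→palatal), same voicing; total 2. Next closest is /ɹ/ at distance 4.

j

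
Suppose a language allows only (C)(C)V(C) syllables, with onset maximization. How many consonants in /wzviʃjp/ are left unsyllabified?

3

The consonants /w/, /j/, /p/ cannot be parsed into a legal (C)(C)V(C) syllable (at most one coda consonant is licensed; onsets may contain at most 2 consonants).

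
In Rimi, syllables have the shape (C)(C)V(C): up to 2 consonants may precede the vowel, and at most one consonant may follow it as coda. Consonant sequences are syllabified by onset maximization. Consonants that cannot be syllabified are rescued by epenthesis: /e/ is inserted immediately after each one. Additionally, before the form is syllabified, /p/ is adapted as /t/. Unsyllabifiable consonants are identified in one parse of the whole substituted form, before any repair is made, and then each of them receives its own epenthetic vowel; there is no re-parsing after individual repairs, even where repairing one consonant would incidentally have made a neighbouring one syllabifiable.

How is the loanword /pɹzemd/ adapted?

teɹzemde

Substitution: /p/ → /t/, giving /tɹzemd/.
Syllabifying with onset maximization leaves /t/, /d/ stranded (at most one coda consonant is licensed; onsets may contain at most 2 consonants).
Each unlicensed consonant becomes the onset of a new syllable: /t/ → /te/, /d/ → /de/.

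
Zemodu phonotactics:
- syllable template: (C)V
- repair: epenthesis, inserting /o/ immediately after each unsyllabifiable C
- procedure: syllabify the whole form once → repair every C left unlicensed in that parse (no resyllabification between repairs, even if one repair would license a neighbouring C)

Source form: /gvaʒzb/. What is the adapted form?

Syllabifying with onset maximization leaves /g/, /ʒ/, /z/, /b/ stranded (no codas are permitted; onsets are limited to one consonant).
Inserting the epenthetic vowel yields /g/ → /go/, /ʒ/ → /ʒo/, /z/ → /zo/, /b/ → /bo/.

govaʒozobo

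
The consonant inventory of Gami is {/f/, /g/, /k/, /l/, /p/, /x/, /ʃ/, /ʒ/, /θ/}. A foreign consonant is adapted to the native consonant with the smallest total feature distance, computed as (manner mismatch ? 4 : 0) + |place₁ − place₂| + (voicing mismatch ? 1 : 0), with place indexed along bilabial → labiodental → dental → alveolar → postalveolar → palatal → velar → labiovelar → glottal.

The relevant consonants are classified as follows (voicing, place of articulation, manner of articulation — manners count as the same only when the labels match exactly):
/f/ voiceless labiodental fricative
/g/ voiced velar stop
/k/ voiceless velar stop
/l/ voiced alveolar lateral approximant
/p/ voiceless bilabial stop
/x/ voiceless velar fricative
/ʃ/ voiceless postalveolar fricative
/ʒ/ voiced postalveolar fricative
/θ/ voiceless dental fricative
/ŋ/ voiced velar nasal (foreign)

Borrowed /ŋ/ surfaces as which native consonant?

/g/ is closest: manner differs (nasal→stop, +4), place distance 0 (velar→velar), same voicing; total 4. Next closest is /k/ at distance 5.

g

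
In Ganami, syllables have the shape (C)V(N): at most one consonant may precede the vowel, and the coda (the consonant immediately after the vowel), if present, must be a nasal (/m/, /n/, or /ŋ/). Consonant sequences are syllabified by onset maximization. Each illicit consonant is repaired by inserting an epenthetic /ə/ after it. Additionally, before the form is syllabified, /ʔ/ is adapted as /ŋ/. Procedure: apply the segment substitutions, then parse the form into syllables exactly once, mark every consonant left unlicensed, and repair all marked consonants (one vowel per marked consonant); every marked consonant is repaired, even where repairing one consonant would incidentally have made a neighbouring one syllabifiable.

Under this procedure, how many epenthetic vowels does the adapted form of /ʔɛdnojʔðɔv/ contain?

After substitution the input is /ŋɛdnojŋðɔv/.
The unsyllabifiable consonants are /d/, /j/, /ŋ/, /v/; each receives one epenthetic vowel.

4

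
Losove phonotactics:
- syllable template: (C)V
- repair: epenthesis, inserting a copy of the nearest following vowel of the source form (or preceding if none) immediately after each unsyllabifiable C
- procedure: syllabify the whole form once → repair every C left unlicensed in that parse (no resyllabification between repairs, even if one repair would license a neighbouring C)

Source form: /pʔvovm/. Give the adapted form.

Syllabifying with onset maximization leaves /p/, /ʔ/, /v/, /m/ stranded (no codas are permitted; onsets are limited to one consonant).
Inserting the epenthetic vowel yields /p/ → /po/, /ʔ/ → /ʔo/, /v/ → /vo/, /m/ → /mo/.

poʔovovomo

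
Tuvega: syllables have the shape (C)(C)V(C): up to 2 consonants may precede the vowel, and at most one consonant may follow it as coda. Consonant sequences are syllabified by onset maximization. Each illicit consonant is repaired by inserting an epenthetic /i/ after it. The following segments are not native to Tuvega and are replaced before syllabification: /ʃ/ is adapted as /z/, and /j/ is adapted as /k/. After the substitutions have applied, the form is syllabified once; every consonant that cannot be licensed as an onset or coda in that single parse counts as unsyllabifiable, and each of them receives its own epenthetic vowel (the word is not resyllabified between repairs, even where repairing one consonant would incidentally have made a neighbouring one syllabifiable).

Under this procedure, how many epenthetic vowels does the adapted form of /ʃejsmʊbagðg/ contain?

2

After substitution the input is /zeksmʊbagðg/.
The unsyllabifiable consonants are /ð/, /g/; each receives one epenthetic vowel.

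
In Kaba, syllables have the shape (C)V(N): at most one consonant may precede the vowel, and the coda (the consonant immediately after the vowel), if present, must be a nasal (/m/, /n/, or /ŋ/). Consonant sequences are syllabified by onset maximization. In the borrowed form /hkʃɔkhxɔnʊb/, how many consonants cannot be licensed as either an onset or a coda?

The consonants /h/, /k/, /k/, /h/, /b/ cannot be parsed into a legal (C)V(N) syllable (only a nasal (/m/, /n/, or /ŋ/) is licensed in coda position; onsets are limited to one consonant).

5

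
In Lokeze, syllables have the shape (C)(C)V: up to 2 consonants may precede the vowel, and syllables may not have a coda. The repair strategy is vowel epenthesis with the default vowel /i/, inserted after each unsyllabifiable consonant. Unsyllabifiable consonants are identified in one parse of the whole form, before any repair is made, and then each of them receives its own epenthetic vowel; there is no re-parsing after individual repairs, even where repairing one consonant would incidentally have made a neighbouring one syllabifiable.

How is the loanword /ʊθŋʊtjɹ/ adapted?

The consonants /t/, /j/, /ɹ/ cannot be parsed into a legal (C)(C)V syllable (no codas are permitted; onsets may contain at most 2 consonants).
Inserting the epenthetic vowel yields /t/ → /ti/, /j/ → /ji/, /ɹ/ → /ɹi/.

ʊθŋʊtijiɹi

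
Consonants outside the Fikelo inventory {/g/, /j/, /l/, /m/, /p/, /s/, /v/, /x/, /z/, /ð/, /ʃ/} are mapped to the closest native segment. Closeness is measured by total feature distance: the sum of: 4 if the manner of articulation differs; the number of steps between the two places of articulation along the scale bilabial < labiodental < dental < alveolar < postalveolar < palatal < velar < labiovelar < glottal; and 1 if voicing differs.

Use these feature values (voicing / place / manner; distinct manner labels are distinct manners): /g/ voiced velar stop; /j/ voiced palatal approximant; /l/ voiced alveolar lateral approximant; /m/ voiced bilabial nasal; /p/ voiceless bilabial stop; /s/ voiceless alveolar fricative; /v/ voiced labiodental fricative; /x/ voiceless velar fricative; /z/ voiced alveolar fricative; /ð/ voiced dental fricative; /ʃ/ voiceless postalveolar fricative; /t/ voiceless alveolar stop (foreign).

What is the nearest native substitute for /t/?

p

/p/ is closest: same manner (stop), place distance 3 (alveolar→bilabial), same voicing; total 3. Next closest is /g/ at distance 4.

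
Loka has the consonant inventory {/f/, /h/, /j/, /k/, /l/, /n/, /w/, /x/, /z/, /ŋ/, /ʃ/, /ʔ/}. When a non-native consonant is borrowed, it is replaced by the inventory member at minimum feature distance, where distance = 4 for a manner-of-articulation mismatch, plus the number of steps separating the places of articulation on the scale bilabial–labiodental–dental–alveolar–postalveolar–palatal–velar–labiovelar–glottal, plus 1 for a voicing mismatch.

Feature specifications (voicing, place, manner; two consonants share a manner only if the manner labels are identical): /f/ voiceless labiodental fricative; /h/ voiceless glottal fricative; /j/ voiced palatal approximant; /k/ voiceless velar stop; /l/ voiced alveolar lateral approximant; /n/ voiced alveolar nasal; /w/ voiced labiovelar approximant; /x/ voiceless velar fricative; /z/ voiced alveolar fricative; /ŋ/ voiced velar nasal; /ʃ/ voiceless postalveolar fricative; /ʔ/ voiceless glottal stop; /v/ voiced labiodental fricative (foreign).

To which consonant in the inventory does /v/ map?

f

/f/ is closest: same manner (fricative), place distance 0 (labiodental→labiodental), voicing differs (+1); total 1. Next closest is /z/ at distance 2.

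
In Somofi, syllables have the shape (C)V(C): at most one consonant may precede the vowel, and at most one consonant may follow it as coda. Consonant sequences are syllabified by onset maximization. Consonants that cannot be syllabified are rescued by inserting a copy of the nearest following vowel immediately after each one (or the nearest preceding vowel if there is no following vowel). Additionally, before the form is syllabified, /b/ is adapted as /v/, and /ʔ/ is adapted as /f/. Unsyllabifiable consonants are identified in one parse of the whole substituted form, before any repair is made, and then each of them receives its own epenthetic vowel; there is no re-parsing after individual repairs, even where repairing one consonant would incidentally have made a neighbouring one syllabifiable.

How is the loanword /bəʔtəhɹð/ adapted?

vəftəhɹəðə

Substitution: /b/ → /v/, /ʔ/ → /f/, giving /vəftəhɹð/.
The consonants /ɹ/, /ð/ cannot be parsed into a legal (C)V(C) syllable (at most one coda consonant is licensed; onsets are limited to one consonant).
Each unlicensed consonant becomes the onset of a new syllable: /ɹ/ → /ɹə/, /ð/ → /ðə/.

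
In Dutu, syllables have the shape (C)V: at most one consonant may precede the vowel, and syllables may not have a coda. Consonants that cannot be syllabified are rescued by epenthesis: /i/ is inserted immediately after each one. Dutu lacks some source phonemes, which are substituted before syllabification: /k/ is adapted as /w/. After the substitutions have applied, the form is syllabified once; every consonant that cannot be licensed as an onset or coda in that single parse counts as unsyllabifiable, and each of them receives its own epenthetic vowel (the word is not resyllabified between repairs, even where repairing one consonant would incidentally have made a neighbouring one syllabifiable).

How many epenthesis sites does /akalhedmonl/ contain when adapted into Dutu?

4

After substitution the input is /awalhedmonl/.
The unsyllabifiable consonants are /l/, /d/, /n/, /l/; each receives one epenthetic vowel.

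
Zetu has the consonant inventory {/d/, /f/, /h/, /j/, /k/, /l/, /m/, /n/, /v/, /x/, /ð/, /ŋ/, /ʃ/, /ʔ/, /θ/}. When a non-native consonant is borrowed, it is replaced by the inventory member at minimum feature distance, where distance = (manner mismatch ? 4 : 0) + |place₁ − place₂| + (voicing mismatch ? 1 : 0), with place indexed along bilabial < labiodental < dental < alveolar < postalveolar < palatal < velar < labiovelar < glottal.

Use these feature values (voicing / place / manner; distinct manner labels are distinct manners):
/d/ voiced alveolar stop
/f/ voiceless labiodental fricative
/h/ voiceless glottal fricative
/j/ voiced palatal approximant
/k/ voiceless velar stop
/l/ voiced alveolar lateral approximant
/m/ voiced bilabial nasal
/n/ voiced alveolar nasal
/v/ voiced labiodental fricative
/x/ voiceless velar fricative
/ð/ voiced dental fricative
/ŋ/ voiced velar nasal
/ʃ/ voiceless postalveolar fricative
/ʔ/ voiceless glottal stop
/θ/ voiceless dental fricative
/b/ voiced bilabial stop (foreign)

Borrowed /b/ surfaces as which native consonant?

d

/d/ is closest: same manner (stop), place distance 3 (bilabial→alveolar), same voicing; total 3. Next closest is /m/ at distance 4.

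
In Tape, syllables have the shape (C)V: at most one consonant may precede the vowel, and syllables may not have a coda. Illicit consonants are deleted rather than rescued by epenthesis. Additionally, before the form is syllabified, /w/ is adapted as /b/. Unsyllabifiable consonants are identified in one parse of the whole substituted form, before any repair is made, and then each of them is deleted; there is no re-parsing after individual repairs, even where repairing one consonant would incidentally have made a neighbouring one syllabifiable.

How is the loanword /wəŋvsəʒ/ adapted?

bəsə

Substitution: /w/ → /b/, giving /bəŋvsəʒ/.
Syllabifying with onset maximization leaves /ŋ/, /v/, /ʒ/ stranded (no codas are permitted; onsets are limited to one consonant).
Deleting the stranded consonants removes /ŋ/, /v/, /ʒ/.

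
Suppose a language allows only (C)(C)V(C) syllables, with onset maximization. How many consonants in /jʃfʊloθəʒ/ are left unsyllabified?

1

The consonants /j/ cannot be parsed into a legal (C)(C)V(C) syllable (at most one coda consonant is licensed; onsets may contain at most 2 consonants).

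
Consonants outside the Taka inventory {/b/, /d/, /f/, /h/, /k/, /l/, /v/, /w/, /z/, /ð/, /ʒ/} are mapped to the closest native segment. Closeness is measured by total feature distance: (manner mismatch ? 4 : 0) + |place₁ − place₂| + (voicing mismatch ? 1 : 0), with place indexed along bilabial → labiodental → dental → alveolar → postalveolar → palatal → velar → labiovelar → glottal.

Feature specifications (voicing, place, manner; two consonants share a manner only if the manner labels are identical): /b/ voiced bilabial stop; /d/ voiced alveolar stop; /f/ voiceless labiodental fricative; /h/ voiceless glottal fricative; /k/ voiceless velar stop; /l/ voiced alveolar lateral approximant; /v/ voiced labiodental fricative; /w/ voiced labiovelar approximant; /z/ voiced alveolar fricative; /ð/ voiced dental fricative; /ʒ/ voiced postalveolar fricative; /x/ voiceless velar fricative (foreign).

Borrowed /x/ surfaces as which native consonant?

/h/ is closest: same manner (fricative), place distance 2 (velar→glottal), same voicing; total 2. Next closest is /ʒ/ at distance 3.

h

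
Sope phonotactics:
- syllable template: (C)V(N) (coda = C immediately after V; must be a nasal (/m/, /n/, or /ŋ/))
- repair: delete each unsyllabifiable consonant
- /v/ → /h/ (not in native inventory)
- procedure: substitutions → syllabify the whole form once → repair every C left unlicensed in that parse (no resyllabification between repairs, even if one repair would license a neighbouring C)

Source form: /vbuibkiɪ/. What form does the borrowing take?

Substitution: /v/ → /h/, giving /hbuibkiɪ/.
The consonants /h/, /b/ cannot be parsed into a legal (C)V(N) syllable (only a nasal (/m/, /n/, or /ŋ/) is licensed in coda position; onsets are limited to one consonant).
Each unlicensed consonant is deleted: /h/, /b/.

buikiɪ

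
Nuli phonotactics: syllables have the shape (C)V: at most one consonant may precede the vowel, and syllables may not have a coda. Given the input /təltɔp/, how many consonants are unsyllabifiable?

2

Under (C)V, the unsyllabifiable consonants are /l/, /p/ (no codas are permitted; onsets are limited to one consonant).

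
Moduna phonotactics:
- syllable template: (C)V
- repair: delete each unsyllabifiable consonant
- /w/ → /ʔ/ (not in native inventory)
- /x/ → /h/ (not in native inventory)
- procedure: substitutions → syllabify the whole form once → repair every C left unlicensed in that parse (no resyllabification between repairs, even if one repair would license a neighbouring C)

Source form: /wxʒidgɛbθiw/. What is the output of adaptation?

Substitution: /w/ → /ʔ/, /x/ → /h/, giving /ʔhʒidgɛbθiʔ/.
The consonants /ʔ/, /h/, /d/, /b/, /ʔ/ cannot be parsed into a legal (C)V syllable (no codas are permitted; onsets are limited to one consonant).
Deleting the stranded consonants removes /ʔ/, /h/, /d/, /b/, /ʔ/.

ʒigɛθi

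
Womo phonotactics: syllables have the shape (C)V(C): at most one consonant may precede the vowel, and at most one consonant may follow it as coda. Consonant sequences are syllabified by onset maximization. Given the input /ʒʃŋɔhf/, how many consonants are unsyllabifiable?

3

Under (C)V(C), the unsyllabifiable consonants are /ʒ/, /ʃ/, /f/ (at most one coda consonant is licensed; onsets are limited to one consonant).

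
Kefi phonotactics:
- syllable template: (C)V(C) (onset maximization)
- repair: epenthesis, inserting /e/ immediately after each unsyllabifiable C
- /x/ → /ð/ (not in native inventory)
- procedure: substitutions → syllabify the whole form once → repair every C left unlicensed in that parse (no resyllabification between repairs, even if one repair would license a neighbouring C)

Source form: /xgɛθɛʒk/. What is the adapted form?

ðegɛθɛʒke

Substitution: /x/ → /ð/, giving /ðgɛθɛʒk/.
Under (C)V(C), the unsyllabifiable consonants are /ð/, /k/ (at most one coda consonant is licensed; onsets are limited to one consonant).
Each unlicensed consonant becomes the onset of a new syllable: /ð/ → /ðe/, /k/ → /ke/.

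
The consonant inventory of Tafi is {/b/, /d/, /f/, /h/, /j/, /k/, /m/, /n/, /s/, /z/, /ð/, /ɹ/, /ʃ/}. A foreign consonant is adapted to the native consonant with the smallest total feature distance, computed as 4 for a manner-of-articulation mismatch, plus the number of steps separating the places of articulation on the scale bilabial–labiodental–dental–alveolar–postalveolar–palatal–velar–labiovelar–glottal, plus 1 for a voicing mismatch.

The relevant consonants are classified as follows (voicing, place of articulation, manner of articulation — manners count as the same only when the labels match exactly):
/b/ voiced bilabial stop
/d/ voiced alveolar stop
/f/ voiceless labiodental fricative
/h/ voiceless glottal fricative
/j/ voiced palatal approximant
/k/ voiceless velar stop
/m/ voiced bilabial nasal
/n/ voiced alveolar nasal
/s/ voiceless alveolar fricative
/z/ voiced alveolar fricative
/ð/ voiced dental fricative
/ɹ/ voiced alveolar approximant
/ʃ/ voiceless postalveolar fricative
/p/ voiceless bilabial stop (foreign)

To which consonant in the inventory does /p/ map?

b

/b/ is closest: same manner (stop), place distance 0 (bilabial→bilabial), voicing differs (+1); total 1. Next closest is /d/ at distance 4.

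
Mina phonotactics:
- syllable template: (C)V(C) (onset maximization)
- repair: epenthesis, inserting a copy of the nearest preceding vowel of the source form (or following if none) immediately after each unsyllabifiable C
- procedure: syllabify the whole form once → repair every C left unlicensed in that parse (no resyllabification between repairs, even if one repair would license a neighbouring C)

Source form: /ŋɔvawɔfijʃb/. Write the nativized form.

ŋɔvawɔfijʃibi

Under (C)V(C), the unsyllabifiable consonants are /ʃ/, /b/ (at most one coda consonant is licensed; onsets are limited to one consonant).
Inserting the epenthetic vowel yields /ʃ/ → /ʃi/, /b/ → /bi/.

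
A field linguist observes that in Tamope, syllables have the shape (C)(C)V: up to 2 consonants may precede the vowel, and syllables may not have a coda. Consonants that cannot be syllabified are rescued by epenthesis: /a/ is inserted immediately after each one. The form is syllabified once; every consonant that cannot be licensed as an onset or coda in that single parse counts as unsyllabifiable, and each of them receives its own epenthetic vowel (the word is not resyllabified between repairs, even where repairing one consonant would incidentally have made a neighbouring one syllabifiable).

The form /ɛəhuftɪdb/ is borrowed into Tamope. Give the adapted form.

Syllabifying with onset maximization leaves /d/, /b/ stranded (no codas are permitted; onsets may contain at most 2 consonants).
Each unlicensed consonant becomes the onset of a new syllable: /d/ → /da/, /b/ → /ba/.

ɛəhuftɪdaba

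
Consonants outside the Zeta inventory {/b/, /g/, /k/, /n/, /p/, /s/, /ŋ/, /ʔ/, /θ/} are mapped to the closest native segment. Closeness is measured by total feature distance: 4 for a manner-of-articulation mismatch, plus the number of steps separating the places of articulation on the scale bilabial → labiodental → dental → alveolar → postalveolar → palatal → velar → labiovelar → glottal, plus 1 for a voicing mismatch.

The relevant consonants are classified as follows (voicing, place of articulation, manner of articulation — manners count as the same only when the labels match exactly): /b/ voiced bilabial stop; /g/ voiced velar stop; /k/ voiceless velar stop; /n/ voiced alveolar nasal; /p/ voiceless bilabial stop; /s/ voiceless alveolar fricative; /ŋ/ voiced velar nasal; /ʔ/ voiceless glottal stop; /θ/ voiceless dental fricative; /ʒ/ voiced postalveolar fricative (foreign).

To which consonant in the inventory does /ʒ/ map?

/s/ is closest: same manner (fricative), place distance 1 (postalveolar→alveolar), voicing differs (+1); total 2. Next closest is /θ/ at distance 3.

s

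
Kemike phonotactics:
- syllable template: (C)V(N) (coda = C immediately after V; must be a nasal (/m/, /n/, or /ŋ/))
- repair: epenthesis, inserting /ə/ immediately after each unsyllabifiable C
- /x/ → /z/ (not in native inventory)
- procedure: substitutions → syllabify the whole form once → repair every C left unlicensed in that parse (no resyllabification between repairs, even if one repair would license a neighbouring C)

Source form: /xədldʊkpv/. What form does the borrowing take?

Substitution: /x/ → /z/, giving /zədldʊkpv/.
Under (C)V(N), the unsyllabifiable consonants are /d/, /l/, /k/, /p/, /v/ (only a nasal (/m/, /n/, or /ŋ/) is licensed in coda position; onsets are limited to one consonant).
Each unlicensed consonant becomes the onset of a new syllable: /d/ → /də/, /l/ → /lə/, /k/ → /kə/, /p/ → /pə/, /v/ → /və/.

zədələdʊkəpəvə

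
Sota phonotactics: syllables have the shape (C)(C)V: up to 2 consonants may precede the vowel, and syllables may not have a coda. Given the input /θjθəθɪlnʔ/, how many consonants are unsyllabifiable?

Syllabifying with onset maximization leaves /θ/, /l/, /n/, /ʔ/ stranded (no codas are permitted; onsets may contain at most 2 consonants).

4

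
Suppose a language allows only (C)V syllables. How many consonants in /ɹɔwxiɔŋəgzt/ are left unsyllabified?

4

The consonants /w/, /g/, /z/, /t/ cannot be parsed into a legal (C)V syllable (no codas are permitted; onsets are limited to one consonant).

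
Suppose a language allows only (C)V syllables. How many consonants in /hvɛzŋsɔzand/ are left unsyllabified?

Under (C)V, the unsyllabifiable consonants are /h/, /z/, /ŋ/, /n/, /d/ (no codas are permitted; onsets are limited to one consonant).

5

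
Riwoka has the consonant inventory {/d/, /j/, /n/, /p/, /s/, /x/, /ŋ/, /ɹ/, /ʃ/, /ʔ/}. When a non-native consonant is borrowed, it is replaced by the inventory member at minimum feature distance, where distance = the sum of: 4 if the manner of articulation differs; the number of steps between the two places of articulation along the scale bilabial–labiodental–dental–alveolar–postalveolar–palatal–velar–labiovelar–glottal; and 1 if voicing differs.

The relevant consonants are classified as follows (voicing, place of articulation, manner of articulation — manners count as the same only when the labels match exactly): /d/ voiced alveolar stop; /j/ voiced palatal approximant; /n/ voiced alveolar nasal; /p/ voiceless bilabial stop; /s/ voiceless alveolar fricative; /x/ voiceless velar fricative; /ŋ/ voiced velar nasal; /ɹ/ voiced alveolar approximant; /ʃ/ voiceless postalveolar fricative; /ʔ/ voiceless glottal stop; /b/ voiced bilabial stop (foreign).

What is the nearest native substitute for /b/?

p

/p/ is closest: same manner (stop), place distance 0 (bilabial→bilabial), voicing differs (+1); total 1. Next closest is /d/ at distance 3.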